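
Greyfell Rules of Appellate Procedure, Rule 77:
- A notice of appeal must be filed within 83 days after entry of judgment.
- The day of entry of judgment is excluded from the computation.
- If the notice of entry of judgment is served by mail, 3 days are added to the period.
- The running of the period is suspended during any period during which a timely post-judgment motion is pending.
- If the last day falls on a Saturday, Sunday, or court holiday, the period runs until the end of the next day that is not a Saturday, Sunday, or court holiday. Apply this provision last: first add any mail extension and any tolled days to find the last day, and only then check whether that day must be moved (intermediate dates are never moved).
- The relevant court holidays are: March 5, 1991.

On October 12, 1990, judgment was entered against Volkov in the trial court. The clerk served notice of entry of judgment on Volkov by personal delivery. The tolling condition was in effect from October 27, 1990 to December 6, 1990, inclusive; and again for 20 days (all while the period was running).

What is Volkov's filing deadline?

83 days after October 12, 1990 is January 3, 1991.
Service was not by mail, so no mail extension applies.
From October 27, 1990 through December 6, 1990 inclusive is 41 days; tolling adds 41 days: January 3, 1991 + 41 days = February 13, 1991.
Tolling adds 20 days: February 13, 1991 + 20 days = March 5, 1991.
March 5, 1991 is a listed holiday. The next qualifying day is March 6, 1991.

March 6, 1991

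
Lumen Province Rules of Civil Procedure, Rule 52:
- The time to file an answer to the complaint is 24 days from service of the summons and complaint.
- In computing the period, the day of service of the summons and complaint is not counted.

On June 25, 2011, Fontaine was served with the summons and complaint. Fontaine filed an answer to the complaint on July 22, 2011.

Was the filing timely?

24 days after June 25, 2011 is July 19, 2011.
The deadline is July 19, 2011; the filing on July 22, 2011 is after that date.

No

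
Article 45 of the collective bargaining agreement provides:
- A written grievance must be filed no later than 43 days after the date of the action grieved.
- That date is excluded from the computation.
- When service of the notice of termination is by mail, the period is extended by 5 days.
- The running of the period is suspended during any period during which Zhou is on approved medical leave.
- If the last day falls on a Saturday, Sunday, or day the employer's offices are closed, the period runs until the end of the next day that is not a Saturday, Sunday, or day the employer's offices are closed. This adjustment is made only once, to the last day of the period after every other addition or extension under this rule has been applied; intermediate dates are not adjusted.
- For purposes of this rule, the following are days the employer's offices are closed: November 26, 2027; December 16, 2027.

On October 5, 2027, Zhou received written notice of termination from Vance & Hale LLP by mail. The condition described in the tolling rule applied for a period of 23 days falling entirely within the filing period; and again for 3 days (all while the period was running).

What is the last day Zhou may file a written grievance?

43 days after October 5, 2027 is November 17, 2027.
Service was by mail, adding 5 days: November 17, 2027 + 5 days = November 22, 2027.
Tolling adds 23 days: November 22, 2027 + 23 days = December 15, 2027.
Tolling adds 3 days: December 15, 2027 + 3 days = December 18, 2027.
December 18, 2027 is Saturday; December 19, 2027 is Sunday. The next qualifying day is December 20, 2027.

December 20, 2027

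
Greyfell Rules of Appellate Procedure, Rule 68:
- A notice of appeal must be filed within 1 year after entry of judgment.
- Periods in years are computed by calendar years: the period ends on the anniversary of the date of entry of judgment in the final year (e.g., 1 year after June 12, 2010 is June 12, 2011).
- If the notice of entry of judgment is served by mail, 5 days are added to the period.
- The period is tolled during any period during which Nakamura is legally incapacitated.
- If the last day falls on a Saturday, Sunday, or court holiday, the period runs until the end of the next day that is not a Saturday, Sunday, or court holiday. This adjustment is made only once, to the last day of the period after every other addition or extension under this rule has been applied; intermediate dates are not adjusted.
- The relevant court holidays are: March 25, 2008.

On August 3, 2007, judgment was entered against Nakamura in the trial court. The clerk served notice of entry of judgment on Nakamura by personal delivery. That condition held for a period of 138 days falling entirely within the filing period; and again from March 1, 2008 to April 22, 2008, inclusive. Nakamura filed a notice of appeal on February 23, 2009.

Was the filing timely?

1 year after August 3, 2007 is August 3, 2008.
Service was not by mail, so no mail extension applies.
Tolling adds 138 days: August 3, 2008 + 138 days = December 19, 2008.
From March 1, 2008 through April 22, 2008 inclusive is 53 days; tolling adds 53 days: December 19, 2008 + 53 days = February 10, 2009.
February 10, 2009 is a Tuesday and not a court holiday, so no extension applies.
The deadline is February 10, 2009; the filing on February 23, 2009 is after that date.

No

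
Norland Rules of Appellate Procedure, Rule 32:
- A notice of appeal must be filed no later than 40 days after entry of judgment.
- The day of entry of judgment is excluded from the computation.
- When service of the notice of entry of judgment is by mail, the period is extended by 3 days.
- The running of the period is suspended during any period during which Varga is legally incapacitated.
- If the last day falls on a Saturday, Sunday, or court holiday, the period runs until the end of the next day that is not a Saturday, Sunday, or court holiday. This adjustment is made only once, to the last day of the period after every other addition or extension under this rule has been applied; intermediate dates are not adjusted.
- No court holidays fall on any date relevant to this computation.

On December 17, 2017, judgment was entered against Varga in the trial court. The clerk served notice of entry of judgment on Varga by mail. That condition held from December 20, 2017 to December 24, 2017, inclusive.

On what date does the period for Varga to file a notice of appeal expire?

February 5, 2018

40 days after December 17, 2017 is January 26, 2018.
Service was by mail, adding 3 days: January 26, 2018 + 3 days = January 29, 2018.
From December 20, 2017 through December 24, 2017 inclusive is 5 days; tolling adds 5 days: January 29, 2018 + 5 days = February 3, 2018.
February 3, 2018 is Saturday; February 4, 2018 is Sunday. The next qualifying day is February 5, 2018.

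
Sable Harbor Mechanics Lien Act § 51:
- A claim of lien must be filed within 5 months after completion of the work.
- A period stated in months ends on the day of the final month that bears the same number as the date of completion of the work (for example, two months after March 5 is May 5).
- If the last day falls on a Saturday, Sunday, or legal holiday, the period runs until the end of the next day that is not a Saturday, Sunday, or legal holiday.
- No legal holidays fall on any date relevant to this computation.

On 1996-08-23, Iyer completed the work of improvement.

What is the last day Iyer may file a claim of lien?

January 23, 1997

5 months after 1996-08-23 is January 23, 1997.
January 23, 1997 is a Thursday and not a legal holiday, so no extension applies.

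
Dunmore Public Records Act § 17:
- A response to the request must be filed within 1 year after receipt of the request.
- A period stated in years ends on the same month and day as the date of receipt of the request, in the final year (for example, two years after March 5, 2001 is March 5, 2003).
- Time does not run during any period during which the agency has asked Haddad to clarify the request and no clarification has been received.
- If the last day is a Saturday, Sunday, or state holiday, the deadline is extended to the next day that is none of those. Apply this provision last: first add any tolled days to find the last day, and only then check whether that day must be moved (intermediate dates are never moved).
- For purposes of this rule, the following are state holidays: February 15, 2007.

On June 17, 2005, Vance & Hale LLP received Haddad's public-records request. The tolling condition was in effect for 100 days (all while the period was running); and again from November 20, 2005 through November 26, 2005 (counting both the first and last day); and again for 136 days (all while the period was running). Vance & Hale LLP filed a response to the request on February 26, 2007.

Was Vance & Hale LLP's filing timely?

1 year after June 17, 2005 is June 17, 2006.
Tolling adds 100 days: June 17, 2006 + 100 days = September 25, 2006.
From November 20, 2005 through November 26, 2005 inclusive is 7 days; tolling adds 7 days: September 25, 2006 + 7 days = October 2, 2006.
Tolling adds 136 days: October 2, 2006 + 136 days = February 15, 2007.
February 15, 2007 is a listed holiday. The next qualifying day is February 16, 2007.
The deadline is February 16, 2007; the filing on February 26, 2007 is after that date.

No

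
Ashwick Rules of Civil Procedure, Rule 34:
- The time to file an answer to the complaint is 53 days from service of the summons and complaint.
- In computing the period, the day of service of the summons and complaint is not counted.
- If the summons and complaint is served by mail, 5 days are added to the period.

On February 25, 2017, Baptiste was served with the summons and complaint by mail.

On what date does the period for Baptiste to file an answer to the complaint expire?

53 days after February 25, 2017 is April 19, 2017.
Service was by mail, adding 5 days: April 19, 2017 + 5 days = April 24, 2017.

April 24, 2017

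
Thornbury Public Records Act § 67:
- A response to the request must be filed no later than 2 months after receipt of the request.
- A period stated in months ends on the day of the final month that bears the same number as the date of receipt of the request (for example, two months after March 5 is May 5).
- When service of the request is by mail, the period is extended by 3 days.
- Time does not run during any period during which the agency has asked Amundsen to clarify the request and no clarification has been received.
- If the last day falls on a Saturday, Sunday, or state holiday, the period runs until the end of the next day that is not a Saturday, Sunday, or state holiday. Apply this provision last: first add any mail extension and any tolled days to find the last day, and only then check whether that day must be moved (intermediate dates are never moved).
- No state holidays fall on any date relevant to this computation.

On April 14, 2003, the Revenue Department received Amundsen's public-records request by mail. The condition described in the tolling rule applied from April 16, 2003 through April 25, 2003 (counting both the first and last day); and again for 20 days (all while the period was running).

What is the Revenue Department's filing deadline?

2 months after April 14, 2003 is June 14, 2003.
Service was by mail, adding 3 days: June 14, 2003 + 3 days = June 17, 2003.
From April 16, 2003 through April 25, 2003 inclusive is 10 days; tolling adds 10 days: June 17, 2003 + 10 days = June 27, 2003.
Tolling adds 20 days: June 27, 2003 + 20 days = July 17, 2003.
July 17, 2003 is a Thursday and not a state holiday, so no extension applies.

July 17, 2003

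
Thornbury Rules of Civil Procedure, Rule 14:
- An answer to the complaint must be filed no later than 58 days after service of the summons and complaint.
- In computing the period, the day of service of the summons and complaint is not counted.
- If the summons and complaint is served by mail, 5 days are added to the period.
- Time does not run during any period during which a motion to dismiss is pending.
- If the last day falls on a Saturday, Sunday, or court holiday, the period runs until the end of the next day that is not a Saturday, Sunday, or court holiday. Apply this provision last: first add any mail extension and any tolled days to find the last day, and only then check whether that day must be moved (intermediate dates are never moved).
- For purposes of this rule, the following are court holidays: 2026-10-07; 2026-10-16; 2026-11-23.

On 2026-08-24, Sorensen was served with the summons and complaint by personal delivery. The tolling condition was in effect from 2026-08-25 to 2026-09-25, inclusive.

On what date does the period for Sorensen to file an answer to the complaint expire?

58 days after 2026-08-24 is October 21, 2026.
Service was not by mail, so no mail extension applies.
From August 25, 2026 through September 25, 2026 inclusive is 32 days; tolling adds 32 days: October 21, 2026 + 32 days = November 22, 2026.
November 22, 2026 is Sunday; November 23, 2026 is a listed holiday. The next qualifying day is November 24, 2026.

November 24, 2026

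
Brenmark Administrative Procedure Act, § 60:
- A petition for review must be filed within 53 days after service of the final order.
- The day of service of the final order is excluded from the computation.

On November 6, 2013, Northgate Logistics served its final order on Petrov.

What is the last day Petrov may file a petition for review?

53 days after November 6, 2013 is December 29, 2013.

December 29, 2013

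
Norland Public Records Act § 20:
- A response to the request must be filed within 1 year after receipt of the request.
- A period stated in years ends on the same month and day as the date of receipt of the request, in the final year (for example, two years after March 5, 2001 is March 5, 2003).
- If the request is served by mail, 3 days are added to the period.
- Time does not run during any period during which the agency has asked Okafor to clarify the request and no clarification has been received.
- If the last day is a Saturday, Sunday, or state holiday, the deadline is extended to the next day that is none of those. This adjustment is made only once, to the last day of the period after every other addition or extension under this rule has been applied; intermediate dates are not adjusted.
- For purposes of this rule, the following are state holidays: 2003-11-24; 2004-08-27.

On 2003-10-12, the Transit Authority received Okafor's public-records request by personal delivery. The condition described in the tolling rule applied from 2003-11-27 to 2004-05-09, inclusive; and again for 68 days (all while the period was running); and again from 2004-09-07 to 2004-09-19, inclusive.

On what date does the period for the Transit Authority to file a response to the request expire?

June 15, 2005

1 year after 2003-10-12 is October 12, 2004.
Service was not by mail, so no mail extension applies.
From November 27, 2003 through May 9, 2004 inclusive is 165 days; tolling adds 165 days: October 12, 2004 + 165 days = March 26, 2005.
Tolling adds 68 days: March 26, 2005 + 68 days = June 2, 2005.
From September 7, 2004 through September 19, 2004 inclusive is 13 days; tolling adds 13 days: June 2, 2005 + 13 days = June 15, 2005.
June 15, 2005 is a Wednesday and not a state holiday, so no extension applies.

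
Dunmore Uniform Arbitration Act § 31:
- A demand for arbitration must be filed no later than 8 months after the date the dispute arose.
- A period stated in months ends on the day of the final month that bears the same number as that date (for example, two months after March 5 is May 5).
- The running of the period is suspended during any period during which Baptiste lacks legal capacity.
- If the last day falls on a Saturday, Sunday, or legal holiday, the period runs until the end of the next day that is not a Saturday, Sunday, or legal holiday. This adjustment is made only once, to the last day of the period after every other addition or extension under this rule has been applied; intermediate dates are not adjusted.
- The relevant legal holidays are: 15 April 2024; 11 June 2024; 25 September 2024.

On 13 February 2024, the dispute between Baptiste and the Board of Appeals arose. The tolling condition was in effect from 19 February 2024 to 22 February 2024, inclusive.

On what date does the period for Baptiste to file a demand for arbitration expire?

October 17, 2024

8 months after 13 February 2024 is October 13, 2024.
From February 19, 2024 through February 22, 2024 inclusive is 4 days; tolling adds 4 days: October 13, 2024 + 4 days = October 17, 2024.
October 17, 2024 is a Thursday and not a legal holiday, so no extension applies.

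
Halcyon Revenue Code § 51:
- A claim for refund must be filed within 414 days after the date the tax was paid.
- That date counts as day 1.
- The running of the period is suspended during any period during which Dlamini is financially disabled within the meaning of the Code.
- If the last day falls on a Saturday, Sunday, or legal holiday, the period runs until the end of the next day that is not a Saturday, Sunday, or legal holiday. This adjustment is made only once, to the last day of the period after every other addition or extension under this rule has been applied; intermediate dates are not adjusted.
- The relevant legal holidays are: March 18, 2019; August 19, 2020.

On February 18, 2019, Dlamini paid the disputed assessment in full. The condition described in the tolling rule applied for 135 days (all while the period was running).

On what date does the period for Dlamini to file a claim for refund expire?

August 20, 2020

Counting February 18, 2019 as day 1, day 414 is April 6, 2020.
Tolling adds 135 days: April 6, 2020 + 135 days = August 19, 2020.
August 19, 2020 is a listed holiday. The next qualifying day is August 20, 2020.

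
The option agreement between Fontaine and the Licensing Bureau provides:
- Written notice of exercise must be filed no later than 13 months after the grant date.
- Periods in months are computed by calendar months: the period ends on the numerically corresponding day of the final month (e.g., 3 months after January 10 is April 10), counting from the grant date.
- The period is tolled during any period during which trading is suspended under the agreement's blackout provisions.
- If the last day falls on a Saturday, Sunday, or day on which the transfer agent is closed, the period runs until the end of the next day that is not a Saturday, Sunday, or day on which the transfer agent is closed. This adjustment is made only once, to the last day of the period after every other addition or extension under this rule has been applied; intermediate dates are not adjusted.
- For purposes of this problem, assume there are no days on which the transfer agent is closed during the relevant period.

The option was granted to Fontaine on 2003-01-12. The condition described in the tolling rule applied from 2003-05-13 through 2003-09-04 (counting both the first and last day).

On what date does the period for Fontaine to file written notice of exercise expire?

June 7, 2004

13 months after 2003-01-12 is February 12, 2004.
From May 13, 2003 through September 4, 2003 inclusive is 115 days; tolling adds 115 days: February 12, 2004 + 115 days = June 6, 2004.
June 6, 2004 is Sunday. The next qualifying day is June 7, 2004.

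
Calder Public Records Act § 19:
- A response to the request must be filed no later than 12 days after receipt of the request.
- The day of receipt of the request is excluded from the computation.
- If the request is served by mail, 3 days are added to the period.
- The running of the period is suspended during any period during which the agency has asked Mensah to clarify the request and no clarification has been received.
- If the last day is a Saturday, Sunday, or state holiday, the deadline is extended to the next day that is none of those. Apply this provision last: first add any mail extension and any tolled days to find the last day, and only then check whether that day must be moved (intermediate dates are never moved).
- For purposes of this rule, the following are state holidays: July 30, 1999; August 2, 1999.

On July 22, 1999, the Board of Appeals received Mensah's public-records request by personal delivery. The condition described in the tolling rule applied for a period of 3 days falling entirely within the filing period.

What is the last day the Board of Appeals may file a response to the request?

August 6, 1999

12 days after July 22, 1999 is August 3, 1999.
Service was not by mail, so no mail extension applies.
Tolling adds 3 days: August 3, 1999 + 3 days = August 6, 1999.
August 6, 1999 is a Friday and not a state holiday, so no extension applies.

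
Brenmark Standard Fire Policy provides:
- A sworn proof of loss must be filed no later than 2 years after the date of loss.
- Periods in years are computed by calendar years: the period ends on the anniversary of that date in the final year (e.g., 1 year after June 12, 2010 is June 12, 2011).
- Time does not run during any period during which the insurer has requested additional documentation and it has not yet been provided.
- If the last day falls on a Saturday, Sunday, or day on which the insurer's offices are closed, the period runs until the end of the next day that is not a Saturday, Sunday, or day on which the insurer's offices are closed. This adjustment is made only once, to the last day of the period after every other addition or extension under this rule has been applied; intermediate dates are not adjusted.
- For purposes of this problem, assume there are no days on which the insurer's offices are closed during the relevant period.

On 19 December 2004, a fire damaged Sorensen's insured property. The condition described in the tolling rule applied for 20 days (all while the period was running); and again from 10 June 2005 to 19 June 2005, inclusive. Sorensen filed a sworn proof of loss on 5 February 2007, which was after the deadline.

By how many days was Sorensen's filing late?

18 days

2 years after 19 December 2004 is December 19, 2006.
Tolling adds 20 days: December 19, 2006 + 20 days = January 8, 2007.
From June 10, 2005 through June 19, 2005 inclusive is 10 days; tolling adds 10 days: January 8, 2007 + 10 days = January 18, 2007.
January 18, 2007 is a Thursday and not a day on which the insurer's offices are closed, so no extension applies.
The deadline is January 18, 2007; from January 18, 2007 to February 5, 2007 is 18 days.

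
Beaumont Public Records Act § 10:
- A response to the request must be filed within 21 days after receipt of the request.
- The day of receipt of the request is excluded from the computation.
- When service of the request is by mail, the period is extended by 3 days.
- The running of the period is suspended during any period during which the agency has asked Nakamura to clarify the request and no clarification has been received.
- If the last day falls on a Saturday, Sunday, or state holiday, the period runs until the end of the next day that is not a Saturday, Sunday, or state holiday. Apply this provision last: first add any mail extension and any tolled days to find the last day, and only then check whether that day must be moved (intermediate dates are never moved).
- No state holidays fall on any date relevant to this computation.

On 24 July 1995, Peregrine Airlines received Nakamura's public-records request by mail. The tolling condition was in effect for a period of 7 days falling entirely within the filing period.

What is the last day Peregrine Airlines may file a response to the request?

21 days after 24 July 1995 is August 14, 1995.
Service was by mail, adding 3 days: August 14, 1995 + 3 days = August 17, 1995.
Tolling adds 7 days: August 17, 1995 + 7 days = August 24, 1995.
August 24, 1995 is a Thursday and not a state holiday, so no extension applies.

August 24, 1995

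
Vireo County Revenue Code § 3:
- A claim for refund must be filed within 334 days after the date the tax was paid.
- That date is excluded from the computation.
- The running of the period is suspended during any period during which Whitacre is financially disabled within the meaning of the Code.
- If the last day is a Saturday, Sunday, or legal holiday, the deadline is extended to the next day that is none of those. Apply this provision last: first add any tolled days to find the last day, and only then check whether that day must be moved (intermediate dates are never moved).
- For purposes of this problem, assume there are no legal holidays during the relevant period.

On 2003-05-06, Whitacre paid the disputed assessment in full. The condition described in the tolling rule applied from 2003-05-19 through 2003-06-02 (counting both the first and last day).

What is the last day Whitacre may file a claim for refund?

334 days after 2003-05-06 is April 4, 2004.
From May 19, 2003 through June 2, 2003 inclusive is 15 days; tolling adds 15 days: April 4, 2004 + 15 days = April 19, 2004.
April 19, 2004 is a Monday and not a legal holiday, so no extension applies.

April 19, 2004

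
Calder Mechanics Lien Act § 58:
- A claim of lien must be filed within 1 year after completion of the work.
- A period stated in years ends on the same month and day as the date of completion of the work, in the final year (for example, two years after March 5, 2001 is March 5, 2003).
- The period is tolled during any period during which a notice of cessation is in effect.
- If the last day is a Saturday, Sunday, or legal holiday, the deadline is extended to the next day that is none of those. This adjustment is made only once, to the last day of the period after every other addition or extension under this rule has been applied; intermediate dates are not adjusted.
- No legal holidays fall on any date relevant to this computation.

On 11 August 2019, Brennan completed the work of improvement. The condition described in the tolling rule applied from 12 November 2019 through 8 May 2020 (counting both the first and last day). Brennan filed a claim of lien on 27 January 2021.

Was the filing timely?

1 year after 11 August 2019 is August 11, 2020.
From November 12, 2019 through May 8, 2020 inclusive is 179 days; tolling adds 179 days: August 11, 2020 + 179 days = February 6, 2021.
February 6, 2021 is Saturday; February 7, 2021 is Sunday. The next qualifying day is February 8, 2021.
The deadline is February 8, 2021; the filing on January 27, 2021 is on or before that date.

Yes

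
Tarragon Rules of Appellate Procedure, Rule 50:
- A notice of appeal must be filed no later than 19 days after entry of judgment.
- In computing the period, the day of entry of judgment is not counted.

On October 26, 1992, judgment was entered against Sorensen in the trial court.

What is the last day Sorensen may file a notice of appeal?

November 14, 1992

19 days after October 26, 1992 is November 14, 1992.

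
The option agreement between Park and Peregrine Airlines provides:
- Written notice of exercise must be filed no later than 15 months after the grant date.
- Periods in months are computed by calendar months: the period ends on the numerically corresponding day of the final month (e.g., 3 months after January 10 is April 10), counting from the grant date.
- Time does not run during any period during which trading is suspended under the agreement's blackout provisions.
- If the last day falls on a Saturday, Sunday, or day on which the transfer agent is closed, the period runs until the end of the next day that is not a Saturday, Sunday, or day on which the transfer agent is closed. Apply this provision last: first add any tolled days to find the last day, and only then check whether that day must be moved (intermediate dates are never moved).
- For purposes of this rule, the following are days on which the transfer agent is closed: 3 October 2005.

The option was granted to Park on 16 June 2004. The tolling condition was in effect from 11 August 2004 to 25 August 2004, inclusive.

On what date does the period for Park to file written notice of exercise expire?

15 months after 16 June 2004 is September 16, 2005.
From August 11, 2004 through August 25, 2004 inclusive is 15 days; tolling adds 15 days: September 16, 2005 + 15 days = October 1, 2005.
October 1, 2005 is Saturday; October 2, 2005 is Sunday; October 3, 2005 is a listed holiday. The next qualifying day is October 4, 2005.

October 4, 2005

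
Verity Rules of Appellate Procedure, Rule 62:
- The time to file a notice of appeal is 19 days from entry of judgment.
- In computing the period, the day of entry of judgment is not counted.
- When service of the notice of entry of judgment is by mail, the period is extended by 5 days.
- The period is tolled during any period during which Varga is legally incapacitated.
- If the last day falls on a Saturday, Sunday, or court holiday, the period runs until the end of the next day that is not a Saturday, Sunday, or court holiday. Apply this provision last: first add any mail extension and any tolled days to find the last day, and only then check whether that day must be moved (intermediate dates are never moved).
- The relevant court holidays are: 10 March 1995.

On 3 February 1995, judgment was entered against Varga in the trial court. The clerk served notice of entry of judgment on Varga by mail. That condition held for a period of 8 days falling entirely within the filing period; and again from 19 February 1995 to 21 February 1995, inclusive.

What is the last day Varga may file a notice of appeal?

19 days after 3 February 1995 is February 22, 1995.
Service was by mail, adding 5 days: February 22, 1995 + 5 days = February 27, 1995.
Tolling adds 8 days: February 27, 1995 + 8 days = March 7, 1995.
From February 19, 1995 through February 21, 1995 inclusive is 3 days; tolling adds 3 days: March 7, 1995 + 3 days = March 10, 1995.
March 10, 1995 is a listed holiday; March 11, 1995 is Saturday; March 12, 1995 is Sunday. The next qualifying day is March 13, 1995.

March 13, 1995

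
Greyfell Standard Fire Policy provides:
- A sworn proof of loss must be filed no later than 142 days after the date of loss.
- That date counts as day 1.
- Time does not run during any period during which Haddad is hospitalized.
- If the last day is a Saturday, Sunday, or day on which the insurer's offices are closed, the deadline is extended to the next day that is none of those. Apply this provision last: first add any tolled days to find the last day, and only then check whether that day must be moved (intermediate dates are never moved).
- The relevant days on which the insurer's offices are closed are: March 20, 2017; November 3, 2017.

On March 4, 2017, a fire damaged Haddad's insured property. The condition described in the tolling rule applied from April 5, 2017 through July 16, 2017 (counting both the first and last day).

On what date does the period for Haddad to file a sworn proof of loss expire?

November 6, 2017

Counting March 4, 2017 as day 1, day 142 is July 23, 2017.
From April 5, 2017 through July 16, 2017 inclusive is 103 days; tolling adds 103 days: July 23, 2017 + 103 days = November 3, 2017.
November 3, 2017 is a listed holiday; November 4, 2017 is Saturday; November 5, 2017 is Sunday. The next qualifying day is November 6, 2017.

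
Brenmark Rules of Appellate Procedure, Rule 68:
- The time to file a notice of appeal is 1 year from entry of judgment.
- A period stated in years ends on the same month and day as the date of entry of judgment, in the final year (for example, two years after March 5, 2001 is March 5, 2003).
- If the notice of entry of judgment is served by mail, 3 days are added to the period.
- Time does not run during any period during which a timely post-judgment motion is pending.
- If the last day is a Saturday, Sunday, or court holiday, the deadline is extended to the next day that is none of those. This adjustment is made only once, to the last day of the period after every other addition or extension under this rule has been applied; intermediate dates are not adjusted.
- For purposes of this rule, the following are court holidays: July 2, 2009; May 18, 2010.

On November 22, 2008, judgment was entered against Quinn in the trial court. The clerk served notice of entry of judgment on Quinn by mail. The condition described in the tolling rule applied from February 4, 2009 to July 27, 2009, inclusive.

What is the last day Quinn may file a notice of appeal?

May 19, 2010

1 year after November 22, 2008 is November 22, 2009.
Service was by mail, adding 3 days: November 22, 2009 + 3 days = November 25, 2009.
From February 4, 2009 through July 27, 2009 inclusive is 174 days; tolling adds 174 days: November 25, 2009 + 174 days = May 18, 2010.
May 18, 2010 is a listed holiday. The next qualifying day is May 19, 2010.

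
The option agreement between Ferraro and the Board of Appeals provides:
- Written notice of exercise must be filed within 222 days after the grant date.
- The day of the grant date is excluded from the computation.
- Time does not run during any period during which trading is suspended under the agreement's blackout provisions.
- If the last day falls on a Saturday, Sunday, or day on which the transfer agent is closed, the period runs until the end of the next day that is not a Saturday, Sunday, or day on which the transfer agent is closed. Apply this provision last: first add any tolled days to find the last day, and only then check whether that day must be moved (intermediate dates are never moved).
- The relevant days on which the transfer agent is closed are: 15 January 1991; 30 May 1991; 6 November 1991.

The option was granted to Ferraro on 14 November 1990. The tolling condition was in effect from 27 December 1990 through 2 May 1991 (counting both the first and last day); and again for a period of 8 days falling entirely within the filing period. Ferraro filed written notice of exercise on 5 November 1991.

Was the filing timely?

222 days after 14 November 1990 is June 24, 1991.
From December 27, 1990 through May 2, 1991 inclusive is 127 days; tolling adds 127 days: June 24, 1991 + 127 days = October 29, 1991.
Tolling adds 8 days: October 29, 1991 + 8 days = November 6, 1991.
November 6, 1991 is a listed holiday. The next qualifying day is November 7, 1991.
The deadline is November 7, 1991; the filing on November 5, 1991 is on or before that date.

Yes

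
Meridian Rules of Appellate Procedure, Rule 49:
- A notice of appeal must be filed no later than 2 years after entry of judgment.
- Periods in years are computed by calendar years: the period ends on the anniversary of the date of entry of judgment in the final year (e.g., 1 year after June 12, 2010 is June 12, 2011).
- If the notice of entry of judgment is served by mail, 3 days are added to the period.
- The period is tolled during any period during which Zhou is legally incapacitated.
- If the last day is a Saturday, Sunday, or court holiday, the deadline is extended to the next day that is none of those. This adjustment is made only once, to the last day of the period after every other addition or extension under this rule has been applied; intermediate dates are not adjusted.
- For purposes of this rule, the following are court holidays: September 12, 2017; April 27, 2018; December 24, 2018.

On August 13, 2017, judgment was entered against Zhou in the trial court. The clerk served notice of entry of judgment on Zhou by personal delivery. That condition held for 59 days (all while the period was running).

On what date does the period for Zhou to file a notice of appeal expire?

October 11, 2019

2 years after August 13, 2017 is August 13, 2019.
Service was not by mail, so no mail extension applies.
Tolling adds 59 days: August 13, 2019 + 59 days = October 11, 2019.
October 11, 2019 is a Friday and not a court holiday, so no extension applies.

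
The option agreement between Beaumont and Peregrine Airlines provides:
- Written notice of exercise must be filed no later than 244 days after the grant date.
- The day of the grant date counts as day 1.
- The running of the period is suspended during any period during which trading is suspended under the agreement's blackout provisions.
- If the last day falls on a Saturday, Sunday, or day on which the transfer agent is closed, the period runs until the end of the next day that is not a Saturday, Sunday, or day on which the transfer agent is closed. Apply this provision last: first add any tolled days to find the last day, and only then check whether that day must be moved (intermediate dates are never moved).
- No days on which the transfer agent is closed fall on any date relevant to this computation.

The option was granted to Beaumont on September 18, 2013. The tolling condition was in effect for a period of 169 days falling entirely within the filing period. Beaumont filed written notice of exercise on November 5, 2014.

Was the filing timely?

No

Counting September 18, 2013 as day 1, day 244 is May 19, 2014.
Tolling adds 169 days: May 19, 2014 + 169 days = November 4, 2014.
November 4, 2014 is a Tuesday and not a day on which the transfer agent is closed, so no extension applies.
The deadline is November 4, 2014; the filing on November 5, 2014 is after that date.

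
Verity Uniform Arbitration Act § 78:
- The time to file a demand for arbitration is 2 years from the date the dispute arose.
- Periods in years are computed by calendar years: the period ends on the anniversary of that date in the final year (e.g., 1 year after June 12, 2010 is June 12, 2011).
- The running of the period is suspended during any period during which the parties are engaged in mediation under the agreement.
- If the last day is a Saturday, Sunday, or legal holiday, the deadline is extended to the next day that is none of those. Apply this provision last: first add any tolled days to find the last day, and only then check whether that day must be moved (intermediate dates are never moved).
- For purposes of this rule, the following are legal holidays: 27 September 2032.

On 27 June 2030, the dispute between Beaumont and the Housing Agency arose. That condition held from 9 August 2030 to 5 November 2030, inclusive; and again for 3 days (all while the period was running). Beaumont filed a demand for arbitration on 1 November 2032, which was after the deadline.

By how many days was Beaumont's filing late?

34 days

2 years after 27 June 2030 is June 27, 2032.
From August 9, 2030 through November 5, 2030 inclusive is 89 days; tolling adds 89 days: June 27, 2032 + 89 days = September 24, 2032.
Tolling adds 3 days: September 24, 2032 + 3 days = September 27, 2032.
September 27, 2032 is a listed holiday. The next qualifying day is September 28, 2032.
The deadline is September 28, 2032; from September 28, 2032 to November 1, 2032 is 34 days.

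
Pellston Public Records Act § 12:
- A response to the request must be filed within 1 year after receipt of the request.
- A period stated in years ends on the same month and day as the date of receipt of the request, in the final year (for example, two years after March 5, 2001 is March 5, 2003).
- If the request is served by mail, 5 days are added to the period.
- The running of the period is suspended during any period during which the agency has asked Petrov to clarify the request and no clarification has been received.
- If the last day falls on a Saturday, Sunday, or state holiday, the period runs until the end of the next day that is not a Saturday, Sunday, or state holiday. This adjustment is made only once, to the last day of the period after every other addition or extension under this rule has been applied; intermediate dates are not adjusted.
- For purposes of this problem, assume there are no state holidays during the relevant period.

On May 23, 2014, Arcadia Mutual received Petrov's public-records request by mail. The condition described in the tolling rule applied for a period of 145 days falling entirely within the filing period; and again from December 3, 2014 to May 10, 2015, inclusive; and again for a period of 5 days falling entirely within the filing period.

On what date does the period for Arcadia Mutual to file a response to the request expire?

April 1, 2016

1 year after May 23, 2014 is May 23, 2015.
Service was by mail, adding 5 days: May 23, 2015 + 5 days = May 28, 2015.
Tolling adds 145 days: May 28, 2015 + 145 days = October 20, 2015.
From December 3, 2014 through May 10, 2015 inclusive is 159 days; tolling adds 159 days: October 20, 2015 + 159 days = March 27, 2016.
Tolling adds 5 days: March 27, 2016 + 5 days = April 1, 2016.
April 1, 2016 is a Friday and not a state holiday, so no extension applies.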